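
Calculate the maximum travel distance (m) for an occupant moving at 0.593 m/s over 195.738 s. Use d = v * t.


d = 0.593 * 195.738 = 116.07 m

116.07 m


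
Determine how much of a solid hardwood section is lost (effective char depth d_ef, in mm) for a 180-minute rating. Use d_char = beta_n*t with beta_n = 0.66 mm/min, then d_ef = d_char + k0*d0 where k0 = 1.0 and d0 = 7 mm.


d_char = 0.66 * 180 = 118.8 mm
d_ef = 118.8 + 1.0*7 = 125.8 mm

125.8 mm


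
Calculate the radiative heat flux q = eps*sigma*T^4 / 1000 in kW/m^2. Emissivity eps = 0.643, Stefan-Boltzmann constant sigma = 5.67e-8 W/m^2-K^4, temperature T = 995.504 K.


T^4 = 9.8214e+11
q = 0.643 * 5.67e-8 * 9.8214e+11 / 1000 = 35.807 kW/m^2

35.807 kW/m^2


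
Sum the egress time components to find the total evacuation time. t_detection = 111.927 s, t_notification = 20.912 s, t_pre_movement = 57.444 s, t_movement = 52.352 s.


Total = 111.927 + 20.912 + 57.444 + 52.352 = 242.635 s

242.635 s


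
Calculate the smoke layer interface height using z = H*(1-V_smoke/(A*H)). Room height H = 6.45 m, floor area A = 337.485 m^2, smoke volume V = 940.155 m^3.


V/(A*H) = 0.43190
1 - 0.43190 = 0.56810
z = 6.45 * 0.56810 = 3.6642 m

3.6642 m


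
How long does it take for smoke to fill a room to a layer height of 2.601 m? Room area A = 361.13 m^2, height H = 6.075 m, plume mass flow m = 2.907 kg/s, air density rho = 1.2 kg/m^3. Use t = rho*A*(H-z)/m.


H - z = 3.474 m
t = 1.2 * 361.13 * 3.474 / 2.907 = 517.88 s

517.88 s


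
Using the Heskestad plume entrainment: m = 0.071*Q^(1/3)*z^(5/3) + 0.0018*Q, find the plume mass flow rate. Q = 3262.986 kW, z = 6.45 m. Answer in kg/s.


Q^(1/3) = 14.832
z^(5/3) = 22.349
First term = 0.071 * 14.832 * 22.349 = 23.536
Second term = 0.0018 * 3262.986 = 5.8734
m = 29.409 kg/s

29.409 kg/s


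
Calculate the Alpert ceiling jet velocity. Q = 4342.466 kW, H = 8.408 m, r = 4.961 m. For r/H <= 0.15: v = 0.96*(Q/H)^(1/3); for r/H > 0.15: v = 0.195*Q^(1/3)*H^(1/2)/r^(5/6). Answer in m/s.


r/H = 4.961 / 8.408 = 0.59003
r/H > 0.15, so v = 0.195*Q^(1/3)*H^(1/2)/r^(5/6)
Q^(1/3) = 16.315
H^(1/2) = 2.8997
r^(5/6) = 3.7988
v = 0.195 * 16.315 * 2.8997 / 3.7988 = 2.4284 m/s

2.4284 m/s


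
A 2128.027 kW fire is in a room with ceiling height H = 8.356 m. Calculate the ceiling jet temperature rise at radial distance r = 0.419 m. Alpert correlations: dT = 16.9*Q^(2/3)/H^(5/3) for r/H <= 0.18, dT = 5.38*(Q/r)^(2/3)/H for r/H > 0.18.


r/H = 0.419 / 8.356 = 0.050144
r/H <= 0.18, so dT = 16.9*Q^(2/3)/H^(5/3)
Q^(2/3) = 165.44
H^(5/3) = 34.408
dT = 16.9 * 165.44 / 34.408 = 81.259 K

81.259 K


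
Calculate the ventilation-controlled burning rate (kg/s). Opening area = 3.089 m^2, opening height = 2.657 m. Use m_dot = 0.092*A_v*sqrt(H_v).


sqrt(H_v) = 1.6300
m_dot = 0.092 * 3.089 * 1.6300 = 0.46324 kg/s

0.46324 kg/s


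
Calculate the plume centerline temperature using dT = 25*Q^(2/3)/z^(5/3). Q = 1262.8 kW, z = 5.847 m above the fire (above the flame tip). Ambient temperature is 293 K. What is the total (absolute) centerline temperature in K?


Q^(2/3) = 116.83
z^(5/3) = 18.977
dT = 25 * 116.83 / 18.977 = 153.91 K
T = 293 + 153.91 = 446.91 K

446.91 K


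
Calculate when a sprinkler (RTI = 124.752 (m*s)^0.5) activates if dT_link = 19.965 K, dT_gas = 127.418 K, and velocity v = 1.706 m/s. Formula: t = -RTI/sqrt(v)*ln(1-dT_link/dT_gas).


dT_link/dT_gas = 0.15669
ln(1 - 0.15669) = -0.17042
t = -124.752 / sqrt(1.706) * -0.17042 = 16.277 s

16.277 s


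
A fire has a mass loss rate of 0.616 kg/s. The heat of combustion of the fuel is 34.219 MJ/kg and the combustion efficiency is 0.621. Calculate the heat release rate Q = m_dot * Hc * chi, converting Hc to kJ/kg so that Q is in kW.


Hc = 34.219 MJ/kg = 34.219 * 1000 kJ/kg = 34219 kJ/kg
Q = 0.616 kg/s * 34219 kJ/kg * 0.621 = 13090 kW

13090 kW


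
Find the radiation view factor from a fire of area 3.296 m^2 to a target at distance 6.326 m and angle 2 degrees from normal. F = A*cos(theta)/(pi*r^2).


cos(2 deg) = 0.99939
pi*r^2 = 125.72
F = 3.296 * 0.99939 / 125.72 = 0.026201

0.026201


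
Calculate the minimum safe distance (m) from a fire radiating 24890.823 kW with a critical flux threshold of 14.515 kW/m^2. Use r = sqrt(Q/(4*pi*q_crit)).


4*pi*q_crit = 182.40
Q/(4*pi*q_crit) = 136.46
r = sqrt(136.46) = 11.682 m

11.682 m


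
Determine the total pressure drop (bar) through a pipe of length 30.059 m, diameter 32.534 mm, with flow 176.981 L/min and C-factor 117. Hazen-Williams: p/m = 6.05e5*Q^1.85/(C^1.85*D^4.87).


Q^1.85 = 14410
C^1.85 = 6701.1
D^4.87 = 2.3178e+07
p/m = 0.056130 bar/m
p_total = 0.056130 * 30.059 = 1.6872 bar

1.6872 bar


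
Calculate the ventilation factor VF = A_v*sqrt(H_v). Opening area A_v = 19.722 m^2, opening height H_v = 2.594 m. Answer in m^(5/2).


sqrt(H_v) = 1.6106
VF = 19.722 * 1.6106 = 31.764 m^(5/2)

31.764 m^(5/2)


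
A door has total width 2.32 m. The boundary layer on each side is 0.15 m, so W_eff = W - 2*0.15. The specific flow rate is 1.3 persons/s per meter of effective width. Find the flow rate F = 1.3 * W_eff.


W_eff = 2.32 - 0.30 = 2.02 m
F = 1.3 * 2.02 = 2.626 persons/s

2.626 persons/s


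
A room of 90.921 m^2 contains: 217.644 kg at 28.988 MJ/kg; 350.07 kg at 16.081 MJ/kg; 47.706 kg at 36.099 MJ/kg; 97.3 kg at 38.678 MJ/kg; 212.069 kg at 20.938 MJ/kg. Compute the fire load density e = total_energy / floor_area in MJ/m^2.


Total energy = 217.644*28.988 + 350.07*16.081 + 47.706*36.099 + 97.3*38.678 + 212.069*20.938
= 6309.064 + 5629.476 + 1722.139 + 3763.369 + 4440.301
= 21864.35 MJ
e = 21864.35 / 90.921 = 240.48 MJ/m^2

240.48 MJ/m^2


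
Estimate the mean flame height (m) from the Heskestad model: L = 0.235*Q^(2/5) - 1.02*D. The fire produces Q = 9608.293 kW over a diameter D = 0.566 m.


Q^(2/5) = 39.179
0.235 * Q^(2/5) = 9.2072
1.02 * D = 0.57732
L = 8.6299 m

8.6299 m


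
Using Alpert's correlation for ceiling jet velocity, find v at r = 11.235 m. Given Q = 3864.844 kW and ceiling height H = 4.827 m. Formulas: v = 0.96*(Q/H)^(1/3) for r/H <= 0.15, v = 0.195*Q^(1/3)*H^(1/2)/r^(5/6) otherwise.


r/H = 11.235 / 4.827 = 2.3275
r/H > 0.15, so v = 0.195*Q^(1/3)*H^(1/2)/r^(5/6)
Q^(1/3) = 15.693
H^(1/2) = 2.1970
r^(5/6) = 7.5072
v = 0.195 * 15.693 * 2.1970 / 7.5072 = 0.89558 m/s

0.89558 m/s


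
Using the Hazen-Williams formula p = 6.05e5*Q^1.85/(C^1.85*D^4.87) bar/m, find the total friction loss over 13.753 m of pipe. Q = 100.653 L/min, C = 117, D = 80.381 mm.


Q^1.85 = 5072.6
C^1.85 = 6701.1
D^4.87 = 1.8971e+09
p/m = 0.00024140 bar/m
p_total = 0.00024140 * 13.753 = 0.0033200 bar

0.0033200 bar


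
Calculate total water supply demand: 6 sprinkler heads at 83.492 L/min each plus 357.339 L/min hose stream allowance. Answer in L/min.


Sprinkler demand = 6 * 83.492 = 500.952 L/min
Total = 500.952 + 357.339 = 858.291 L/min

858.291 L/min


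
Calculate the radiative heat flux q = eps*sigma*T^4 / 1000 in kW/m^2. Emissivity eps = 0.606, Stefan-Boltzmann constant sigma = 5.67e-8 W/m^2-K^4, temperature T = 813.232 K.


T^4 = 4.3738e+11
q = 0.606 * 5.67e-8 * 4.3738e+11 / 1000 = 15.028 kW/m^2

15.028 kW/m^2


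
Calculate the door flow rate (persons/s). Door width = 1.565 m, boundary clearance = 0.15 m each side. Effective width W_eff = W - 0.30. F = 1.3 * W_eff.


W_eff = 1.565 - 0.30 = 1.265 m
F = 1.3 * 1.265 = 1.6445 persons/s

1.6445 persons/s


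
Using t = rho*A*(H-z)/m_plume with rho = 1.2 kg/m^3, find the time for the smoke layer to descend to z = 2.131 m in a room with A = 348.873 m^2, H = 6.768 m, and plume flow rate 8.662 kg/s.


H - z = 4.637 m
t = 1.2 * 348.873 * 4.637 / 8.662 = 224.11 s

224.11 s


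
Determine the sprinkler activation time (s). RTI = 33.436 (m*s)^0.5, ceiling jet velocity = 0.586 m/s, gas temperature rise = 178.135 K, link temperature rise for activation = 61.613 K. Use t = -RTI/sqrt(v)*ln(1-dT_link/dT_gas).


dT_link/dT_gas = 0.34588
ln(1 - 0.34588) = -0.42446
t = -33.436 / sqrt(0.586) * -0.42446 = 18.540 s

18.540 s


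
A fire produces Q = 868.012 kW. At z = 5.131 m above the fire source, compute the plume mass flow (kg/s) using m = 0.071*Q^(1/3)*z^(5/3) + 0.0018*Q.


Q^(1/3) = 9.5391
z^(5/3) = 15.264
First term = 0.071 * 9.5391 * 15.264 = 10.338
Second term = 0.0018 * 868.012 = 1.5624
m = 11.900 kg/s

11.900 kg/s


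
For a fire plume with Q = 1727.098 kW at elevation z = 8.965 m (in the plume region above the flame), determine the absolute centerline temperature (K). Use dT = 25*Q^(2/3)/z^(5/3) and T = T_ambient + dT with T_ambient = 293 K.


Q^(2/3) = 143.95
z^(5/3) = 38.689
dT = 25 * 143.95 / 38.689 = 93.018 K
T = 293 + 93.018 = 386.02 K

386.02 K


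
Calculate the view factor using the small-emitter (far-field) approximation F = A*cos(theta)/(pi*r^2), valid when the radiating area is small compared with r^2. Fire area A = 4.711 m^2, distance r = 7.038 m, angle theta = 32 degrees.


cos(32 deg) = 0.84805
pi*r^2 = 155.61
F = 4.711 * 0.84805 / 155.61 = 0.025674

0.025674


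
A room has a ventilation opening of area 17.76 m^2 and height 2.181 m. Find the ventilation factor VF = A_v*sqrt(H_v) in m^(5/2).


sqrt(H_v) = 1.4768
VF = 17.76 * 1.4768 = 26.228 m^(5/2)

26.228 m^(5/2)


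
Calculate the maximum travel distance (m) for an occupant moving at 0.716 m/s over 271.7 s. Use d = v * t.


d = 0.716 * 271.7 = 194.54 m

194.54 m


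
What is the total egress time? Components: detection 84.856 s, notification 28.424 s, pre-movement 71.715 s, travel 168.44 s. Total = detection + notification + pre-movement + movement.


Total = 84.856 + 28.424 + 71.715 + 168.44 = 353.435 s

353.435 s


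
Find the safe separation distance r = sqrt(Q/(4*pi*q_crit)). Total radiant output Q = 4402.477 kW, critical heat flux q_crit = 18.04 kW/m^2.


4*pi*q_crit = 226.70
Q/(4*pi*q_crit) = 19.420
r = sqrt(19.420) = 4.4068 m

4.4068 m


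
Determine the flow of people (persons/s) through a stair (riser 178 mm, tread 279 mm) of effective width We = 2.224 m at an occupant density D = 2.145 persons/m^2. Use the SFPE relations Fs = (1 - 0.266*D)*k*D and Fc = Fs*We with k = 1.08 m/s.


1 - 0.266*D = 1 - 0.266*2.145 = 0.42943
Fs = 0.42943 * 1.08 * 2.145 = 0.99482 persons/(s*m)
Fc = 0.99482 * 2.224 = 2.2125 persons/s

2.2125 persons/s


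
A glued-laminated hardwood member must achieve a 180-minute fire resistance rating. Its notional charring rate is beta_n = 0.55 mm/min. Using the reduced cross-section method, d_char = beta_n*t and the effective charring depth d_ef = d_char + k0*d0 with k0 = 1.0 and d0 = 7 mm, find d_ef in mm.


d_char = 0.55 * 180 = 99 mm
d_ef = 99 + 1.0*7 = 106 mm

106 mm


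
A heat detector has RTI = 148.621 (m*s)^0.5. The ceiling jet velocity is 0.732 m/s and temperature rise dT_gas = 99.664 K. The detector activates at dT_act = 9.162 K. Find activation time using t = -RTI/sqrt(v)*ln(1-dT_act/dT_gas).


dT_act/dT_gas = 0.091929
ln(1 - 0.091929) = -0.096433
t = -148.621 / sqrt(0.732) * -0.096433 = 16.751 s

16.751 s


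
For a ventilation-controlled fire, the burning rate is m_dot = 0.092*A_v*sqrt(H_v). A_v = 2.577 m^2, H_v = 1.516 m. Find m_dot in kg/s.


sqrt(H_v) = 1.2313
m_dot = 0.092 * 2.577 * 1.2313 = 0.29191 kg/s

0.29191 kg/s


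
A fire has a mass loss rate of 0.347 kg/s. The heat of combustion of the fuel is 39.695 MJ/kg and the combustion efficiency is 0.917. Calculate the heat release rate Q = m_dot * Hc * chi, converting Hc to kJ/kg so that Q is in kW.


Hc = 39.695 MJ/kg = 39.695 * 1000 kJ/kg = 39695 kJ/kg
Q = 0.347 kg/s * 39695 kJ/kg * 0.917 = 12631 kW

12631 kW


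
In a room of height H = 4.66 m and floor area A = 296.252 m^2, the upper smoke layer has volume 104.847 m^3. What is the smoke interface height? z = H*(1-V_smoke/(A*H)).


V/(A*H) = 0.075947
1 - 0.075947 = 0.92405
z = 4.66 * 0.92405 = 4.3061 m

4.3061 m


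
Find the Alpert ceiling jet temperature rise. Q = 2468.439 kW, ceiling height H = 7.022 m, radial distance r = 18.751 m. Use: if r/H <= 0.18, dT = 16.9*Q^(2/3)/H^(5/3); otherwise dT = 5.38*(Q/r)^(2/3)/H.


r/H = 18.751 / 7.022 = 2.6703
r/H > 0.18, so dT = 5.38*(Q/r)^(2/3)/H
Q/r = 131.64
(Q/r)^(2/3) = 25.878
dT = 5.38 * 25.878 / 7.022 = 19.827 K

19.827 K


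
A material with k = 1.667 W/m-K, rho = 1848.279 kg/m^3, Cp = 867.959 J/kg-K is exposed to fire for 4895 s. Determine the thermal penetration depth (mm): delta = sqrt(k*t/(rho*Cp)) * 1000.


alpha = 1.667 / (1848.279 * 867.959) = 1.0391e-06 m^2/s
alpha * t = 0.0050865
delta = sqrt(0.0050865) * 1000 = 71.320 mm

71.320 mm


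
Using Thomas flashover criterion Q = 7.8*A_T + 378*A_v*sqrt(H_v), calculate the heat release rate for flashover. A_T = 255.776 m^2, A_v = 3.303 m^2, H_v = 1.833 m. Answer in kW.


7.8*A_T = 1995.1
sqrt(H_v) = 1.3539
378*A_v*sqrt(H_v) = 1690.4
Q = 1995.1 + 1690.4 = 3685.4 kW

3685.4 kW


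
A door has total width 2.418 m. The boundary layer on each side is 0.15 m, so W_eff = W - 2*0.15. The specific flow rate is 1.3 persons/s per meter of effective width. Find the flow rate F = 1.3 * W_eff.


W_eff = 2.418 - 0.30 = 2.118 m
F = 1.3 * 2.118 = 2.7534 persons/s

2.7534 persons/s


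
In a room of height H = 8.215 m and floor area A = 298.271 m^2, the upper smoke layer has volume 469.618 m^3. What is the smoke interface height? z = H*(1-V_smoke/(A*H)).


V/(A*H) = 0.19166
1 - 0.19166 = 0.80834
z = 8.215 * 0.80834 = 6.6405 m

6.6405 m


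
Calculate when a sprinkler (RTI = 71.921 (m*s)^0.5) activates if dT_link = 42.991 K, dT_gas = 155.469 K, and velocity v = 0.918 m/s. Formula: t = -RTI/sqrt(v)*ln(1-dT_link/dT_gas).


dT_link/dT_gas = 0.27652
ln(1 - 0.27652) = -0.32369
t = -71.921 / sqrt(0.918) * -0.32369 = 24.298 s

24.298 s


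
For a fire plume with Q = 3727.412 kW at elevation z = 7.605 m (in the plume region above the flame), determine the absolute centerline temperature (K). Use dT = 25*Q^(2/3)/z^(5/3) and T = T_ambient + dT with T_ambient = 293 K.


Q^(2/3) = 240.40
z^(5/3) = 29.410
dT = 25 * 240.40 / 29.410 = 204.35 K
T = 293 + 204.35 = 497.35 K

497.35 K


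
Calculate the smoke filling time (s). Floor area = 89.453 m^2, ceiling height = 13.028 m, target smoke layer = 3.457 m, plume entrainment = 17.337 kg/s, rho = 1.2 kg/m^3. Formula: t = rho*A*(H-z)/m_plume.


H - z = 9.571 m
t = 1.2 * 89.453 * 9.571 / 17.337 = 59.260 s

59.260 s


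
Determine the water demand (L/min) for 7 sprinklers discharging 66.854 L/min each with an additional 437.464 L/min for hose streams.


Sprinkler demand = 7 * 66.854 = 467.978 L/min
Total = 467.978 + 437.464 = 905.442 L/min

905.442 L/min


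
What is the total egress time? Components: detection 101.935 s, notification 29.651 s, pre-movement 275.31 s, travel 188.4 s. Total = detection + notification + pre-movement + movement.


Total = 101.935 + 29.651 + 275.31 + 188.4 = 595.296 s

595.296 s


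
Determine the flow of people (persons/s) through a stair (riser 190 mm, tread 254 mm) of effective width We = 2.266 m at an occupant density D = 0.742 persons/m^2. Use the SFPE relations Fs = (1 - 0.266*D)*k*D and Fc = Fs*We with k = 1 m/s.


1 - 0.266*D = 1 - 0.266*0.742 = 0.80263
Fs = 0.80263 * 1 * 0.742 = 0.59555 persons/(s*m)
Fc = 0.59555 * 2.266 = 1.3495 persons/s

1.3495 persons/s


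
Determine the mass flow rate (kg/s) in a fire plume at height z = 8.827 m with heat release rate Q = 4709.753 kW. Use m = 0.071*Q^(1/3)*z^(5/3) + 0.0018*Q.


Q^(1/3) = 16.762
z^(5/3) = 37.701
First term = 0.071 * 16.762 * 37.701 = 44.869
Second term = 0.0018 * 4709.753 = 8.4776
m = 53.347 kg/s

53.347 kg/s


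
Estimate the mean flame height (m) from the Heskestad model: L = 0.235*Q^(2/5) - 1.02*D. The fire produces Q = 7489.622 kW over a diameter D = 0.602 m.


Q^(2/5) = 35.464
0.235 * Q^(2/5) = 8.3340
1.02 * D = 0.61404
L = 7.7199 m

7.7199 m


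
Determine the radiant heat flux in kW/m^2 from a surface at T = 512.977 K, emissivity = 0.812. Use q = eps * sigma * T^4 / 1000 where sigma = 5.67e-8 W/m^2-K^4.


T^4 = 6.9246e+10
q = 0.812 * 5.67e-8 * 6.9246e+10 / 1000 = 3.1881 kW/m^2

3.1881 kW/m^2


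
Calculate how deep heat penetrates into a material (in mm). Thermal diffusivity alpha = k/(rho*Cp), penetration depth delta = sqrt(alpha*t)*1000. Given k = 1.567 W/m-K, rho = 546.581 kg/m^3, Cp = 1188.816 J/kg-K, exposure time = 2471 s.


alpha = 1.567 / (546.581 * 1188.816) = 2.4116e-06 m^2/s
alpha * t = 0.0059590
delta = sqrt(0.0059590) * 1000 = 77.194 mm

77.194 mm


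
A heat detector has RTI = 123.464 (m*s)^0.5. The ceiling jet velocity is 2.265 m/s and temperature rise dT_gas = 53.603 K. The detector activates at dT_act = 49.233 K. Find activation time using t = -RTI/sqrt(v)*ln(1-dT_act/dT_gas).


dT_act/dT_gas = 0.91847
ln(1 - 0.91847) = -2.5068
t = -123.464 / sqrt(2.265) * -2.5068 = 205.65 s

205.65 s


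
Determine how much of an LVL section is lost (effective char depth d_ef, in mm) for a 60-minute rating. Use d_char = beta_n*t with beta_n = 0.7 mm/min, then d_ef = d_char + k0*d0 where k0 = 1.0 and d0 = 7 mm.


d_char = 0.7 * 60 = 42 mm
d_ef = 42 + 1.0*7 = 49 mm

49 mm


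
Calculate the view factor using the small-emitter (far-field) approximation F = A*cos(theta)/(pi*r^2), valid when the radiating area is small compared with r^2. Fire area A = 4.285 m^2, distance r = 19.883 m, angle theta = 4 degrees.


cos(4 deg) = 0.99756
pi*r^2 = 1242.0
F = 4.285 * 0.99756 / 1242.0 = 0.0034417

0.0034417


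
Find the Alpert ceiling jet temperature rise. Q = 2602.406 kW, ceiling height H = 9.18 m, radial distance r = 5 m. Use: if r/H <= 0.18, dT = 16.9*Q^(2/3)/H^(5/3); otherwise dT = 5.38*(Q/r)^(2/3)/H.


r/H = 5 / 9.18 = 0.54466
r/H > 0.18, so dT = 5.38*(Q/r)^(2/3)/H
Q/r = 520.48
(Q/r)^(2/3) = 64.705
dT = 5.38 * 64.705 / 9.18 = 37.921 K

37.921 K


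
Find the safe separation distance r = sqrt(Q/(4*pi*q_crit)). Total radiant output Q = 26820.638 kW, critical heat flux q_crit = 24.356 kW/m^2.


4*pi*q_crit = 306.07
Q/(4*pi*q_crit) = 87.630
r = sqrt(87.630) = 9.3611 m

9.3611 m


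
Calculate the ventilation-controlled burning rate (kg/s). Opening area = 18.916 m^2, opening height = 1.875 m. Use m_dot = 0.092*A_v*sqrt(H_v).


sqrt(H_v) = 1.3693
m_dot = 0.092 * 18.916 * 1.3693 = 2.3830 kg/s

2.3830 kg/s


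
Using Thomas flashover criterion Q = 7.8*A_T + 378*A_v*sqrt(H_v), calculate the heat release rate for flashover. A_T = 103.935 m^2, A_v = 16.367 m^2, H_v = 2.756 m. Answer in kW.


7.8*A_T = 810.693
sqrt(H_v) = 1.6601
378*A_v*sqrt(H_v) = 10271
Q = 810.693 + 10271 = 11081 kW

11081 kW


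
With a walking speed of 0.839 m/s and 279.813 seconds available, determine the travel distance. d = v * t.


d = 0.839 * 279.813 = 234.76 m

234.76 m


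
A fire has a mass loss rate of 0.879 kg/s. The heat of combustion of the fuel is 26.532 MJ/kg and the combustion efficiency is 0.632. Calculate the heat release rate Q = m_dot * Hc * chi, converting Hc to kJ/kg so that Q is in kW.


Hc = 26.532 MJ/kg = 26.532 * 1000 kJ/kg = 26532 kJ/kg
Q = 0.879 kg/s * 26532 kJ/kg * 0.632 = 14739 kW

14739 kW


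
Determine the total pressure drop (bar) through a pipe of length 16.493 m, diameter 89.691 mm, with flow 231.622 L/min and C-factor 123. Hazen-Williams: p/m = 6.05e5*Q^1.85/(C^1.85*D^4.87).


Q^1.85 = 23705
C^1.85 = 7350.6
D^4.87 = 3.2351e+09
p/m = 0.00060310 bar/m
p_total = 0.00060310 * 16.493 = 0.0099469 bar

0.0099469 bar


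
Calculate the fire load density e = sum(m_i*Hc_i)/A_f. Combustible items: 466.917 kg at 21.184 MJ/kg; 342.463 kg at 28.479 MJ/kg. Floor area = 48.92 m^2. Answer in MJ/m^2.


Total energy = 466.917*21.184 + 342.463*28.479
= 9891.170 + 9753.004
= 19644.17 MJ
e = 19644.17 / 48.92 = 401.56 MJ/m^2

401.56 MJ/m^2


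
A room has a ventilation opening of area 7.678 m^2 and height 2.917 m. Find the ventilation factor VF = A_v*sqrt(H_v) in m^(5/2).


sqrt(H_v) = 1.7079
VF = 7.678 * 1.7079 = 13.113 m^(5/2)

13.113 m^(5/2)


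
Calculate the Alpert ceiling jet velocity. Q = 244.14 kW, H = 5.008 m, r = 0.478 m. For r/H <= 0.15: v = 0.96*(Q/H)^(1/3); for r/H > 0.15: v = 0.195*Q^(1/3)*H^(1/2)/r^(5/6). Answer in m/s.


r/H = 0.478 / 5.008 = 0.095447
r/H <= 0.15, so v = 0.96*(Q/H)^(1/3)
Q/H = 48.75
(Q/H)^(1/3) = 3.6531
v = 0.96 * 3.6531 = 3.5069 m/s

3.5069 m/s


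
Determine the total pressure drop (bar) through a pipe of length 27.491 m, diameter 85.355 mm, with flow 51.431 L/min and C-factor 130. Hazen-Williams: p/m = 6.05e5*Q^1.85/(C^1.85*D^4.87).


Q^1.85 = 1464.8
C^1.85 = 8143.2
D^4.87 = 2.5415e+09
p/m = 4.2819e-05 bar/m
p_total = 4.2819e-05 * 27.491 = 0.0011772 bar

0.0011772 bar


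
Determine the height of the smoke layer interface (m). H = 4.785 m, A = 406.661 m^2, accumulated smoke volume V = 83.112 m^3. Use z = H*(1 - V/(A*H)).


V/(A*H) = 0.042712
1 - 0.042712 = 0.95729
z = 4.785 * 0.95729 = 4.5806 m

4.5806 m


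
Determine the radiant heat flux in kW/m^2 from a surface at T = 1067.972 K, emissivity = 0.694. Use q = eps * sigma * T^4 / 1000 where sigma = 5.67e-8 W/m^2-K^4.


T^4 = 1.3009e+12
q = 0.694 * 5.67e-8 * 1.3009e+12 / 1000 = 51.190 kW/m^2

51.190 kW/m^2


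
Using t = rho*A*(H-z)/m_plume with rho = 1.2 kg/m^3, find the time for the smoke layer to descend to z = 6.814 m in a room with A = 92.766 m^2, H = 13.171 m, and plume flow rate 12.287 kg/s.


H - z = 6.357 m
t = 1.2 * 92.766 * 6.357 / 12.287 = 57.594 s

57.594 s


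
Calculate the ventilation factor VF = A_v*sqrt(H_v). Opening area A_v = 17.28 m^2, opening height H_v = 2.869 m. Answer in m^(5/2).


sqrt(H_v) = 1.6938
VF = 17.28 * 1.6938 = 29.269 m^(5/2)

29.269 m^(5/2)


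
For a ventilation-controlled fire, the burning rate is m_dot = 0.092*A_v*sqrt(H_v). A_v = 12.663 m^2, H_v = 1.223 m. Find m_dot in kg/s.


sqrt(H_v) = 1.1059
m_dot = 0.092 * 12.663 * 1.1059 = 1.2884 kg/s

1.2884 kg/s


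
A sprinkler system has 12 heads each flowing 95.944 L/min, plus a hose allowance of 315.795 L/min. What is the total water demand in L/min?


Sprinkler demand = 12 * 95.944 = 1151.328 L/min
Total = 1151.328 + 315.795 = 1467.123 L/min

1467.123 L/min


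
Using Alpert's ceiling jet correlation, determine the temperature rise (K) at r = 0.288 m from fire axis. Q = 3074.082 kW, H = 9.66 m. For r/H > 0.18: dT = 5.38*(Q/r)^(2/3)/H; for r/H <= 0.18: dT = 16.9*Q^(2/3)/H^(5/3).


r/H = 0.288 / 9.66 = 0.029814
r/H <= 0.18, so dT = 16.9*Q^(2/3)/H^(5/3)
Q^(2/3) = 211.42
H^(5/3) = 43.816
dT = 16.9 * 211.42 / 43.816 = 81.546 K

81.546 K


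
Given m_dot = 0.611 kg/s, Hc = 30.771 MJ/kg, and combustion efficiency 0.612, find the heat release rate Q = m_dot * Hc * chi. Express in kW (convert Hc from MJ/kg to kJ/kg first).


Hc = 30.771 MJ/kg = 30.771 * 1000 kJ/kg = 30771 kJ/kg
Q = 0.611 kg/s * 30771 kJ/kg * 0.612 = 11506 kW

11506 kW


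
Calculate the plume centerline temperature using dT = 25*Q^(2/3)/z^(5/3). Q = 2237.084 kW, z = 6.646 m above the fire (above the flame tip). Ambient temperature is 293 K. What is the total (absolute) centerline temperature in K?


Q^(2/3) = 171.05
z^(5/3) = 23.493
dT = 25 * 171.05 / 23.493 = 182.02 K
T = 293 + 182.02 = 475.02 K

475.02 K


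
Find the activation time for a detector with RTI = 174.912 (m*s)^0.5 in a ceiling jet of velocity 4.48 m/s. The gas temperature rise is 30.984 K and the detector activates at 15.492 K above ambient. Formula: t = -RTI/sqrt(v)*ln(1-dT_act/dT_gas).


dT_act/dT_gas = 0.5
ln(1 - 0.5) = -0.69315
t = -174.912 / sqrt(4.48) * -0.69315 = 57.280 s

57.280 s


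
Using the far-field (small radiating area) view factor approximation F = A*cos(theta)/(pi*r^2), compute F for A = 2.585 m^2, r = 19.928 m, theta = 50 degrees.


cos(50 deg) = 0.64279
pi*r^2 = 1247.6
F = 2.585 * 0.64279 / 1247.6 = 0.0013318

0.0013318


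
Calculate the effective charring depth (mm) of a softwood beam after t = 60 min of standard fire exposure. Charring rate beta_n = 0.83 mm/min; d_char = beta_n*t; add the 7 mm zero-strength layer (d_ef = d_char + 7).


d_char = 0.83 * 60 = 49.8 mm
d_ef = 49.8 + 1.0*7 = 56.8 mm

56.8 mm


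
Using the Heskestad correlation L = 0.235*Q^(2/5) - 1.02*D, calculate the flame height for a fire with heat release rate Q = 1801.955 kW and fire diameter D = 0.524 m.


Q^(2/5) = 20.058
0.235 * Q^(2/5) = 4.7137
1.02 * D = 0.53448
L = 4.1793 m

4.1793 m


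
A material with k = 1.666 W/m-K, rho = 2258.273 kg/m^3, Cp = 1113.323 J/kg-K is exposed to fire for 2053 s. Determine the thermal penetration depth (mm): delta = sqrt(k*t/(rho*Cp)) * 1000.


alpha = 1.666 / (2258.273 * 1113.323) = 6.6264e-07 m^2/s
alpha * t = 0.0013604
delta = sqrt(0.0013604) * 1000 = 36.884 mm

36.884 mm


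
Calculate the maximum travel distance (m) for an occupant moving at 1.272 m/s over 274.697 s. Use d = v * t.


d = 1.272 * 274.697 = 349.41 m

349.41 m


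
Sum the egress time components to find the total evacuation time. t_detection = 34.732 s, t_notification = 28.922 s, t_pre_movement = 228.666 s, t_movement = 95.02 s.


Total = 34.732 + 28.922 + 228.666 + 95.02 = 387.34 s

387.34 s


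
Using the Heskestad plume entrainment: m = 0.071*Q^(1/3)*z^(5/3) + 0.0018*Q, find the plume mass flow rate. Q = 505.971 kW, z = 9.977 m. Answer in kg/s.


Q^(1/3) = 7.9685
z^(5/3) = 46.238
First term = 0.071 * 7.9685 * 46.238 = 26.160
Second term = 0.0018 * 505.971 = 0.91075
m = 27.070 kg/s

27.070 kg/s


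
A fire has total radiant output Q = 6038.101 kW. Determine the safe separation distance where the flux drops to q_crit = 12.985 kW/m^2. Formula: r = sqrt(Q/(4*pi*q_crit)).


4*pi*q_crit = 163.17
Q/(4*pi*q_crit) = 37.004
r = sqrt(37.004) = 6.0831 m

6.0831 m


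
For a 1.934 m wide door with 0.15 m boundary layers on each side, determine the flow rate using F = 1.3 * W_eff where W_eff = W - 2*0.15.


W_eff = 1.934 - 0.30 = 1.634 m
F = 1.3 * 1.634 = 2.1242 persons/s

2.1242 persons/s


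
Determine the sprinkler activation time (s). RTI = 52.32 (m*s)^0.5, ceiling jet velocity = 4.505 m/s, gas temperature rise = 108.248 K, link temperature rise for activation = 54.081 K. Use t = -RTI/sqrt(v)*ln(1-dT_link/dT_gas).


dT_link/dT_gas = 0.49960
ln(1 - 0.49960) = -0.69235
t = -52.32 / sqrt(4.505) * -0.69235 = 17.067 s

17.067 s


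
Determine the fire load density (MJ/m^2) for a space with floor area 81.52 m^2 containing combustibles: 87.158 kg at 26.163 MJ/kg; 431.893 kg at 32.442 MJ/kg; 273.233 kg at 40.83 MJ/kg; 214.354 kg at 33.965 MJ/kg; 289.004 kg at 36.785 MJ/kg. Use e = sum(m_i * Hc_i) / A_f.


Total energy = 87.158*26.163 + 431.893*32.442 + 273.233*40.83 + 214.354*33.965 + 289.004*36.785
= 2280.315 + 14011.47 + 11156.10 + 7280.534 + 10631.01
= 45359.44 MJ
e = 45359.44 / 81.52 = 556.42 MJ/m^2

556.42 MJ/m^2


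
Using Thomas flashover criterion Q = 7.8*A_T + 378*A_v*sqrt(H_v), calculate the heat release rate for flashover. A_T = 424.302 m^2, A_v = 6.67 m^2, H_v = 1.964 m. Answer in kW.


7.8*A_T = 3309.6
sqrt(H_v) = 1.4014
378*A_v*sqrt(H_v) = 3533.4
Q = 3309.6 + 3533.4 = 6842.9 kW

6842.9 kW


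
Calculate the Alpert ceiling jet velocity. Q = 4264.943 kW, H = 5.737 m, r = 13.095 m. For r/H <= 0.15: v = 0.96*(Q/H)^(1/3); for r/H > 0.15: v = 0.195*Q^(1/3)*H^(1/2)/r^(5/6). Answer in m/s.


r/H = 13.095 / 5.737 = 2.2826
r/H > 0.15, so v = 0.195*Q^(1/3)*H^(1/2)/r^(5/6)
Q^(1/3) = 16.217
H^(1/2) = 2.3952
r^(5/6) = 8.5295
v = 0.195 * 16.217 * 2.3952 / 8.5295 = 0.88803 m/s

0.88803 m/s


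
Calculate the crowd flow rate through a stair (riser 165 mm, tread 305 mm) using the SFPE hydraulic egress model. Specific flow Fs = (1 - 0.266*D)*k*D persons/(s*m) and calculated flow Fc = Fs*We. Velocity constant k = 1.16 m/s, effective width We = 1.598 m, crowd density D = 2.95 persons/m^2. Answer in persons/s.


1 - 0.266*D = 1 - 0.266*2.95 = 0.21530
Fs = 0.21530 * 1.16 * 2.95 = 0.73676 persons/(s*m)
Fc = 0.73676 * 1.598 = 1.1773 persons/s

1.1773 persons/s


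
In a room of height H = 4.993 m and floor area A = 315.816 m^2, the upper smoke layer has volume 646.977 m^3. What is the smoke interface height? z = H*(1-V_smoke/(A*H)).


V/(A*H) = 0.41029
1 - 0.41029 = 0.58971
z = 4.993 * 0.58971 = 2.9444 m

2.9444 m


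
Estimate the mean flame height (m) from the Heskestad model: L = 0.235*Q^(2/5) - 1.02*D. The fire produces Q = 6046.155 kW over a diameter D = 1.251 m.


Q^(2/5) = 32.553
0.235 * Q^(2/5) = 7.6500
1.02 * D = 1.2760
L = 6.3739 m

6.3739 m


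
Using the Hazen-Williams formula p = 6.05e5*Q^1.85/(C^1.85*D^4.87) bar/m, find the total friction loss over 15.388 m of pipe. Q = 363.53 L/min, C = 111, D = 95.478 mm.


Q^1.85 = 54576
C^1.85 = 6079.2
D^4.87 = 4.3866e+09
p/m = 0.0012382 bar/m
p_total = 0.0012382 * 15.388 = 0.019053 bar

0.019053 bar


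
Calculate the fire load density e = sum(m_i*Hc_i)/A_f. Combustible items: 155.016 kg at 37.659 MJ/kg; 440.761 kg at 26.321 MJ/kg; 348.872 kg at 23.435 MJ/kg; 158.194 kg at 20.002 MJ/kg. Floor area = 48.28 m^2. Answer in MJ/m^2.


Total energy = 155.016*37.659 + 440.761*26.321 + 348.872*23.435 + 158.194*20.002
= 5837.748 + 11601.27 + 8175.815 + 3164.196
= 28779.03 MJ
e = 28779.03 / 48.28 = 596.09 MJ/m^2

596.09 MJ/m^2


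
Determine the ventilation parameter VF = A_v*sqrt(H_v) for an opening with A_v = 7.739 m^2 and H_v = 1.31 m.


sqrt(H_v) = 1.1446
VF = 7.739 * 1.1446 = 8.8577 m^(5/2)

8.8577 m^(5/2)


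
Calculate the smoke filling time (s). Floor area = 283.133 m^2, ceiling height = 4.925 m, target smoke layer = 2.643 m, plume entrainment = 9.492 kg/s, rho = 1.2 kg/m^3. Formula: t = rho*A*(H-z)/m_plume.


H - z = 2.282 m
t = 1.2 * 283.133 * 2.282 / 9.492 = 81.683 s

81.683 s


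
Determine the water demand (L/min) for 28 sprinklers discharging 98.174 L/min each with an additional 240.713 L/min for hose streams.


Sprinkler demand = 28 * 98.174 = 2748.872 L/min
Total = 2748.872 + 240.713 = 2989.585 L/min

2989.585 L/min


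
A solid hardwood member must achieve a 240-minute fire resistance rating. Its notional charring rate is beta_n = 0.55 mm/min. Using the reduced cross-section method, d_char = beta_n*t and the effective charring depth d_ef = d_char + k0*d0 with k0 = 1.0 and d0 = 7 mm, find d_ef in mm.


d_char = 0.55 * 240 = 132 mm
d_ef = 132 + 1.0*7 = 139 mm

139 mm


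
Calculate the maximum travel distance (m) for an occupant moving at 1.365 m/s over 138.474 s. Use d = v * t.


d = 1.365 * 138.474 = 189.02 m

189.02 m


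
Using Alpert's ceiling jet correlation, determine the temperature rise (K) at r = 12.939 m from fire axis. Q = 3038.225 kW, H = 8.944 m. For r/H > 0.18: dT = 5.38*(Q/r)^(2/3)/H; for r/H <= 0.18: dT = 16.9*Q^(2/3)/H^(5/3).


r/H = 12.939 / 8.944 = 1.4467
r/H > 0.18, so dT = 5.38*(Q/r)^(2/3)/H
Q/r = 234.81
(Q/r)^(2/3) = 38.061
dT = 5.38 * 38.061 / 8.944 = 22.894 K

22.894 K


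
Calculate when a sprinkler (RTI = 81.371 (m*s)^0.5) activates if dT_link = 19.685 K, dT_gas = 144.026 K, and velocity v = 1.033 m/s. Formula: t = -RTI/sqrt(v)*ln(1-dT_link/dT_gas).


dT_link/dT_gas = 0.13668
ln(1 - 0.13668) = -0.14697
t = -81.371 / sqrt(1.033) * -0.14697 = 11.766 s

11.766 s


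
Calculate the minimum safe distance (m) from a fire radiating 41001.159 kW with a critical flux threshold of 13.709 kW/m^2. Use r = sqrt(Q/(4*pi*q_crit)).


4*pi*q_crit = 172.27
Q/(4*pi*q_crit) = 238.00
r = sqrt(238.00) = 15.427 m

15.427 m


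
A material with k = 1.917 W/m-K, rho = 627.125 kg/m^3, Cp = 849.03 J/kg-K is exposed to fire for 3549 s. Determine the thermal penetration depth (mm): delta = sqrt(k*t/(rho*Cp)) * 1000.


alpha = 1.917 / (627.125 * 849.03) = 3.6004e-06 m^2/s
alpha * t = 0.012778
delta = sqrt(0.012778) * 1000 = 113.04 mm

113.04 mm


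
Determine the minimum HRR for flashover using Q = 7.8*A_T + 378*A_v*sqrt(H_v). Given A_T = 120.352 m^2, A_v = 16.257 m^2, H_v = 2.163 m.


7.8*A_T = 938.75
sqrt(H_v) = 1.4707
378*A_v*sqrt(H_v) = 9037.8
Q = 938.75 + 9037.8 = 9976.5 kW

9976.5 kW


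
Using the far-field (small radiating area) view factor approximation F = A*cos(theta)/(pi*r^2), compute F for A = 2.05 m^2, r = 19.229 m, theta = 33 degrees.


cos(33 deg) = 0.83867
pi*r^2 = 1161.6
F = 2.05 * 0.83867 / 1161.6 = 0.0014801

0.0014801


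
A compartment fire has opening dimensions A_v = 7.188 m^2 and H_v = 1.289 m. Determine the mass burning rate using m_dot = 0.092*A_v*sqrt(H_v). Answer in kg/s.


sqrt(H_v) = 1.1353
m_dot = 0.092 * 7.188 * 1.1353 = 0.75080 kg/s

0.75080 kg/s


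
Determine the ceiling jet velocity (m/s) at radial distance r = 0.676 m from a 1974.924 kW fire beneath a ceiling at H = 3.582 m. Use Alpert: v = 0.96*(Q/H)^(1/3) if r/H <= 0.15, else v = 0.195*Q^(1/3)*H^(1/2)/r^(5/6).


r/H = 0.676 / 3.582 = 0.18872
r/H > 0.15, so v = 0.195*Q^(1/3)*H^(1/2)/r^(5/6)
Q^(1/3) = 12.546
H^(1/2) = 1.8926
r^(5/6) = 0.72159
v = 0.195 * 12.546 * 1.8926 / 0.72159 = 6.4169 m/s

6.4169 m/s


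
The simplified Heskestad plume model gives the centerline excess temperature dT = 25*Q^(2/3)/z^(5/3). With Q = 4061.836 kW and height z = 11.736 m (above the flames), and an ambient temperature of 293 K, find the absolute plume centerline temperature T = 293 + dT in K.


Q^(2/3) = 254.57
z^(5/3) = 60.608
dT = 25 * 254.57 / 60.608 = 105.01 K
T = 293 + 105.01 = 398.01 K

398.01 K


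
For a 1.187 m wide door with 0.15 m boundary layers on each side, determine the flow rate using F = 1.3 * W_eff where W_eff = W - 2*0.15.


W_eff = 1.187 - 0.30 = 0.887 m
F = 1.3 * 0.887 = 1.1531 persons/s

1.1531 persons/s


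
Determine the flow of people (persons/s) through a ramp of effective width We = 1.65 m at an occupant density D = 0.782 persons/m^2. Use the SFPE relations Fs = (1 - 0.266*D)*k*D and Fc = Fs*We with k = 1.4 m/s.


1 - 0.266*D = 1 - 0.266*0.782 = 0.79199
Fs = 0.79199 * 1.4 * 0.782 = 0.86707 persons/(s*m)
Fc = 0.86707 * 1.65 = 1.4307 persons/s

1.4307 persons/s


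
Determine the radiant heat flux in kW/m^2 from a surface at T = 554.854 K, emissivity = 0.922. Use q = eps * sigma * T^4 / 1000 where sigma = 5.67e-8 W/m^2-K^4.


T^4 = 9.4780e+10
q = 0.922 * 5.67e-8 * 9.4780e+10 / 1000 = 4.9548 kW/m^2

4.9548 kW/m^2


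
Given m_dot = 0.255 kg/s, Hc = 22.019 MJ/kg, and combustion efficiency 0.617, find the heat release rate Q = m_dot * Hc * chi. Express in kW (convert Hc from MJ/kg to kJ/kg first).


Hc = 22.019 MJ/kg = 22.019 * 1000 kJ/kg = 22019 kJ/kg
Q = 0.255 kg/s * 22019 kJ/kg * 0.617 = 3464.4 kW

3464.4 kW


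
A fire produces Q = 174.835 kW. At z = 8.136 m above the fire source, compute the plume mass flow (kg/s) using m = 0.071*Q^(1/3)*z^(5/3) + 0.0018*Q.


Q^(1/3) = 5.5917
z^(5/3) = 32.912
First term = 0.071 * 5.5917 * 32.912 = 13.066
Second term = 0.0018 * 174.835 = 0.31470
m = 13.381 kg/s

13.381 kg/s


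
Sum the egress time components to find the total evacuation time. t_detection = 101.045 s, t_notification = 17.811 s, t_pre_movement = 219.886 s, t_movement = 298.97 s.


Total = 101.045 + 17.811 + 219.886 + 298.97 = 637.712 s

637.712 s


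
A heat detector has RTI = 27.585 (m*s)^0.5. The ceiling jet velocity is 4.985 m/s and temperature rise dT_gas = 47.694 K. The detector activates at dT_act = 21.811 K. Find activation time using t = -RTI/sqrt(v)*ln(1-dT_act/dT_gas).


dT_act/dT_gas = 0.45731
ln(1 - 0.45731) = -0.61122
t = -27.585 / sqrt(4.985) * -0.61122 = 7.5516 s

7.5516 s


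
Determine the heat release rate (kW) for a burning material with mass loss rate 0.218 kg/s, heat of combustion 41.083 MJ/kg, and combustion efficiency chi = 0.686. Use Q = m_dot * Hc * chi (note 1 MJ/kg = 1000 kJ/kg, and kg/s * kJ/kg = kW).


Hc = 41.083 MJ/kg = 41.083 * 1000 kJ/kg = 41083 kJ/kg
Q = 0.218 kg/s * 41083 kJ/kg * 0.686 = 6143.9 kW

6143.9 kW


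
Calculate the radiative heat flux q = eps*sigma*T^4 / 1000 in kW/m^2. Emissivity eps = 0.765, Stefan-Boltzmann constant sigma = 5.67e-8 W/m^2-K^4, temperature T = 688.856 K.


T^4 = 2.2517e+11
q = 0.765 * 5.67e-8 * 2.2517e+11 / 1000 = 9.7669 kW/m^2

9.7669 kW/m^2


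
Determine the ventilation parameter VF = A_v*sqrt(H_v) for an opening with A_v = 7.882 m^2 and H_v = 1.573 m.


sqrt(H_v) = 1.2542
VF = 7.882 * 1.2542 = 9.8855 m^(5/2)

9.8855 m^(5/2)


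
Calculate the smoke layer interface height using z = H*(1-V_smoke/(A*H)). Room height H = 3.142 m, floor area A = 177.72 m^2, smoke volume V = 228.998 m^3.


V/(A*H) = 0.41010
1 - 0.41010 = 0.58990
z = 3.142 * 0.58990 = 1.8535 m

1.8535 m


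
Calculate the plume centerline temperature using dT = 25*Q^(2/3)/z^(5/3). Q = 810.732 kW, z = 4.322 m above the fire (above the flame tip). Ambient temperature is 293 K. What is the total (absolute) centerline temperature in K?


Q^(2/3) = 86.946
z^(5/3) = 11.468
dT = 25 * 86.946 / 11.468 = 189.55 K
T = 293 + 189.55 = 482.55 K

482.55 K


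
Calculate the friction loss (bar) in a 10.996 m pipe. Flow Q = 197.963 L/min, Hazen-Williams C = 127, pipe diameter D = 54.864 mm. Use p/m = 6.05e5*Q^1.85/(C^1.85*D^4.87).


Q^1.85 = 17729
C^1.85 = 7799.0
D^4.87 = 2.9535e+08
p/m = 0.0046566 bar/m
p_total = 0.0046566 * 10.996 = 0.051204 bar

0.051204 bar


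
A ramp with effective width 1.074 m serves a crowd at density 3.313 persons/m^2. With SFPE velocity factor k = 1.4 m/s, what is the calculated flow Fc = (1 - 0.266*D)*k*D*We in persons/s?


1 - 0.266*D = 1 - 0.266*3.313 = 0.11874
Fs = 0.11874 * 1.4 * 3.313 = 0.55075 persons/(s*m)
Fc = 0.55075 * 1.074 = 0.59150 persons/s

0.59150 persons/s


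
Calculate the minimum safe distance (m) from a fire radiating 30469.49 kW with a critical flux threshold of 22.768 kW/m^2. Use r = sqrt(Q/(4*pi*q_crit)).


4*pi*q_crit = 286.11
Q/(4*pi*q_crit) = 106.50
r = sqrt(106.50) = 10.320 m

10.320 m


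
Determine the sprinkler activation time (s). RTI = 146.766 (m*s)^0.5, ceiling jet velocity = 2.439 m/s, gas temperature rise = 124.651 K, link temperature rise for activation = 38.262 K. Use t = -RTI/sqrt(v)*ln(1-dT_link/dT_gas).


dT_link/dT_gas = 0.30695
ln(1 - 0.30695) = -0.36666
t = -146.766 / sqrt(2.439) * -0.36666 = 34.457 s

34.457 s


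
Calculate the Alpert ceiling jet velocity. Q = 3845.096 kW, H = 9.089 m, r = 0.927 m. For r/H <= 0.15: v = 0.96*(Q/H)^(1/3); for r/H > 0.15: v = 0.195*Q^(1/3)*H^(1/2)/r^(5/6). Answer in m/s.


r/H = 0.927 / 9.089 = 0.10199
r/H <= 0.15, so v = 0.96*(Q/H)^(1/3)
Q/H = 423.05
(Q/H)^(1/3) = 7.5070
v = 0.96 * 7.5070 = 7.2067 m/s

7.2067 m/s


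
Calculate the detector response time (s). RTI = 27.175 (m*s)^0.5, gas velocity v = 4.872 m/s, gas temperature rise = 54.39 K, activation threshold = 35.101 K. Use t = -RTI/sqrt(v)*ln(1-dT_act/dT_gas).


dT_act/dT_gas = 0.64536
ln(1 - 0.64536) = -1.0366
t = -27.175 / sqrt(4.872) * -1.0366 = 12.763 s

12.763 s


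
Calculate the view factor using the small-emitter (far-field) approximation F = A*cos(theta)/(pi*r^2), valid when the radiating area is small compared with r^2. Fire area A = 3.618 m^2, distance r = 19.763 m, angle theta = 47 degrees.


cos(47 deg) = 0.68200
pi*r^2 = 1227.0
F = 3.618 * 0.68200 / 1227.0 = 0.0020109

0.0020109


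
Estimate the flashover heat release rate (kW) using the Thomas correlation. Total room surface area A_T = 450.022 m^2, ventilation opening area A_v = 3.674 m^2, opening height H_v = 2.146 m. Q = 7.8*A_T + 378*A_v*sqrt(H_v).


7.8*A_T = 3510.2
sqrt(H_v) = 1.4649
378*A_v*sqrt(H_v) = 2034.4
Q = 3510.2 + 2034.4 = 5544.6 kW

5544.6 kW


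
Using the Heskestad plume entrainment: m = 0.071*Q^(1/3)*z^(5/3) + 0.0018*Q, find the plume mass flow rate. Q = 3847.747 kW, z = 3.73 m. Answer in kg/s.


Q^(1/3) = 15.670
z^(5/3) = 8.9711
First term = 0.071 * 15.670 * 8.9711 = 9.9810
Second term = 0.0018 * 3847.747 = 6.9259
m = 16.907 kg/s

16.907 kg/s


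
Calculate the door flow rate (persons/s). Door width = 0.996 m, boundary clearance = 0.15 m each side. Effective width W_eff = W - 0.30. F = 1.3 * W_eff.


W_eff = 0.996 - 0.30 = 0.696 m
F = 1.3 * 0.696 = 0.90480 persons/s

0.90480 persons/s
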